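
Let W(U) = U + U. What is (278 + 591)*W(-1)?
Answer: -1738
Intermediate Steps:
W(U) = 2*U
(278 + 591)*W(-1) = (278 + 591)*(2*(-1)) = 869*(-2) = -1738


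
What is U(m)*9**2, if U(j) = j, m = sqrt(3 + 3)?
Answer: 81*sqrt(6) ≈ 198.41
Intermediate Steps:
m = sqrt(6) ≈ 2.4495
U(m)*9**2 = sqrt(6)*9**2 = sqrt(6)*81 = 81*sqrt(6)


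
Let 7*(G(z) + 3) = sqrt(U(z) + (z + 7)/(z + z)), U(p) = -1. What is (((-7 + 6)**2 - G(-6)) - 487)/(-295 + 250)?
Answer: 161/15 + I*sqrt(39)/1890 ≈ 10.733 + 0.0033042*I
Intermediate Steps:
G(z) = -3 + sqrt(-1 + (7 + z)/(2*z))/7 (G(z) = -3 + sqrt(-1 + (z + 7)/(z + z))/7 = -3 + sqrt(-1 + (7 + z)/((2*z)))/7 = -3 + sqrt(-1 + (7 + z)*(1/(2*z)))/7 = -3 + sqrt(-1 + (7 + z)/(2*z))/7)
(((-7 + 6)**2 - G(-6)) - 487)/(-295 + 250) = (((-7 + 6)**2 - (-3 + sqrt(2)*sqrt((7 - 1*(-6))/(-6))/14)) - 487)/(-295 + 250) = (((-1)**2 - (-3 + sqrt(2)*sqrt(-(7 + 6)/6)/14)) - 487)/(-45) = ((1 - (-3 + sqrt(2)*sqrt(-1/6*13)/14)) - 487)*(-1/45) = ((1 - (-3 + sqrt(2)*sqrt(-13/6)/14)) - 487)*(-1/45) = ((1 - (-3 + sqrt(2)*(I*sqrt(78)/6)/14)) - 487)*(-1/45) = ((1 - (-3 + I*sqrt(39)/42)) - 487)*(-1/45) = ((1 + (3 - I*sqrt(39)/42)) - 487)*(-1/45) = ((4 - I*sqrt(39)/42) - 487)*(-1/45) = (-483 - I*sqrt(39)/42)*(-1/45) = 161/15 + I*sqrt(39)/1890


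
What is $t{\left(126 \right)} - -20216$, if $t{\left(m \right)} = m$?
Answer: $20342$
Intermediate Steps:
$t{\left(126 \right)} - -20216 = 126 - -20216 = 126 + 20216 = 20342$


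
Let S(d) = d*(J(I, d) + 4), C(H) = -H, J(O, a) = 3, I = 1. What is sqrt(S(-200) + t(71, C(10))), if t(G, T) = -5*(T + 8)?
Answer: I*sqrt(1390) ≈ 37.283*I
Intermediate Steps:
S(d) = 7*d (S(d) = d*(3 + 4) = d*7 = 7*d)
t(G, T) = -40 - 5*T (t(G, T) = -5*(8 + T) = -40 - 5*T)
sqrt(S(-200) + t(71, C(10))) = sqrt(7*(-200) + (-40 - (-5)*10)) = sqrt(-1400 + (-40 - 5*(-10))) = sqrt(-1400 + (-40 + 50)) = sqrt(-1400 + 10) = sqrt(-1390) = I*sqrt(1390)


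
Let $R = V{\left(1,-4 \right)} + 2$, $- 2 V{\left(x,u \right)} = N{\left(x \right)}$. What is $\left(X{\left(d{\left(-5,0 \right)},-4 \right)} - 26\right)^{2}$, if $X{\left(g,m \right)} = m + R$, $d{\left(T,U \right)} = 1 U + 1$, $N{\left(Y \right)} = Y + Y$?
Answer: $841$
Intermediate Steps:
$N{\left(Y \right)} = 2 Y$
$V{\left(x,u \right)} = - x$ ($V{\left(x,u \right)} = - \frac{2 x}{2} = - x$)
$d{\left(T,U \right)} = 1 + U$ ($d{\left(T,U \right)} = U + 1 = 1 + U$)
$R = 1$ ($R = \left(-1\right) 1 + 2 = -1 + 2 = 1$)
$X{\left(g,m \right)} = 1 + m$ ($X{\left(g,m \right)} = m + 1 = 1 + m$)
$\left(X{\left(d{\left(-5,0 \right)},-4 \right)} - 26\right)^{2} = \left(\left(1 - 4\right) - 26\right)^{2} = \left(-3 - 26\right)^{2} = \left(-29\right)^{2} = 841$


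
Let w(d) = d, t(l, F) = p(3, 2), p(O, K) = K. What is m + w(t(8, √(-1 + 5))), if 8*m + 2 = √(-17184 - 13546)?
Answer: 7/4 + I*√30730/8 ≈ 1.75 + 21.912*I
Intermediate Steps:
t(l, F) = 2
m = -¼ + I*√30730/8 (m = -¼ + √(-17184 - 13546)/8 = -¼ + √(-30730)/8 = -¼ + (I*√30730)/8 = -¼ + I*√30730/8 ≈ -0.25 + 21.912*I)
m + w(t(8, √(-1 + 5))) = (-¼ + I*√30730/8) + 2 = 7/4 + I*√30730/8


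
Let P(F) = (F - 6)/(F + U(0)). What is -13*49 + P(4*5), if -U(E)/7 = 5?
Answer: -9569/15 ≈ -637.93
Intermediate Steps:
U(E) = -35 (U(E) = -7*5 = -35)
P(F) = (-6 + F)/(-35 + F) (P(F) = (F - 6)/(F - 35) = (-6 + F)/(-35 + F))
-13*49 + P(4*5) = -13*49 + (-6 + 4*5)/(-35 + 4*5) = -637 + (-6 + 20)/(-35 + 20) = -637 + 14/(-15) = -637 - 1/15*14 = -637 - 14/15 = -9569/15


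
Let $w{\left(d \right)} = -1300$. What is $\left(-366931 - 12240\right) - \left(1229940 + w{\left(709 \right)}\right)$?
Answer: $-1607811$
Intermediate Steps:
$\left(-366931 - 12240\right) - \left(1229940 + w{\left(709 \right)}\right) = \left(-366931 - 12240\right) - 1228640 = -379171 + \left(-1229940 + 1300\right) = -379171 - 1228640 = -1607811$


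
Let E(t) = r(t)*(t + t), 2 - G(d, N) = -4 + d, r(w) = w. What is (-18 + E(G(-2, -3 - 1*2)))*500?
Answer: 55000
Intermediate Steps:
G(d, N) = 6 - d (G(d, N) = 2 - (-4 + d) = 2 + (4 - d) = 6 - d)
E(t) = 2*t² (E(t) = t*(t + t) = t*(2*t) = 2*t²)
(-18 + E(G(-2, -3 - 1*2)))*500 = (-18 + 2*(6 - 1*(-2))²)*500 = (-18 + 2*(6 + 2)²)*500 = (-18 + 2*8²)*500 = (-18 + 2*64)*500 = (-18 + 128)*500 = 110*500 = 55000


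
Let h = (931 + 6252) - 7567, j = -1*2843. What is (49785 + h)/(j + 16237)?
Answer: 49401/13394 ≈ 3.6883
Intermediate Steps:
j = -2843
h = -384 (h = 7183 - 7567 = -384)
(49785 + h)/(j + 16237) = (49785 - 384)/(-2843 + 16237) = 49401/13394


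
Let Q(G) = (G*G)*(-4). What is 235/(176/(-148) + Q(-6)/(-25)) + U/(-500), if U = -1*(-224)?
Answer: 26935107/528500 ≈ 50.965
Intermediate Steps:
U = 224
Q(G) = -4*G² (Q(G) = G²*(-4) = -4*G²)
235/(176/(-148) + Q(-6)/(-25)) + U/(-500) = 235/(176/(-148) - 4*(-6)²/(-25)) + 224/(-500) = 235/(176*(-1/148) - 4*36*(-1/25)) + 224*(-1/500) = 235/(-44/37 - 144*(-1/25)) - 56/125 = 235/(-44/37 + 144/25) - 56/125 = 235/(4228/925) - 56/125 = 235*(925/4228) - 56/125 = 217375/4228 - 56/125 = 26935107/528500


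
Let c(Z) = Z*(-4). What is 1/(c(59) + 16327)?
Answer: 1/16091 ≈ 6.2147e-5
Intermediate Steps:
c(Z) = -4*Z
1/(c(59) + 16327) = 1/(-4*59 + 16327) = 1/(-236 + 16327) = 1/16091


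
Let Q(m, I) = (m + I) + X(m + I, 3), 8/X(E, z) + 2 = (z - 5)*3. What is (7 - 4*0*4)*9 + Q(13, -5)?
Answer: 70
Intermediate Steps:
X(E, z) = 8/(-17 + 3*z) (X(E, z) = 8/(-2 + (z - 5)*3) = 8/(-2 + (-5 + z)*3) = 8/(-2 + (-15 + 3*z)) = 8/(-17 + 3*z))
Q(m, I) = -1 + I + m (Q(m, I) = (m + I) + 8/(-17 + 3*3) = (I + m) + 8/(-17 + 9) = (I + m) + 8/(-8) = (I + m) + 8*(-⅛) = (I + m) - 1 = -1 + I + m)
(7 - 4*0*4)*9 + Q(13, -5) = (7 - 4*0*4)*9 + (-1 - 5 + 13) = (7 + 0*4)*9 + 7 = (7 + 0)*9 + 7 = 7*9 + 7 = 63 + 7 = 70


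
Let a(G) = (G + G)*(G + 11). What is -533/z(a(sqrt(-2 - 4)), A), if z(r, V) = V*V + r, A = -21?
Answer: 533*I/(11*(-39*I + 2*sqrt(6))) ≈ -1.2231 + 0.15364*I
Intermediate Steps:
a(G) = 2*G*(11 + G) (a(G) = (2*G)*(11 + G) = 2*G*(11 + G))
z(r, V) = r + V**2 (z(r, V) = V**2 + r = r + V**2)
-533/z(a(sqrt(-2 - 4)), A) = -533/(2*sqrt(-2 - 4)*(11 + sqrt(-2 - 4)) + (-21)**2) = -533/(2*sqrt(-6)*(11 + sqrt(-6)) + 441) = -533/(2*(I*sqrt(6))*(11 + I*sqrt(6)) + 441) = -533/(2*I*sqrt(6)*(11 + I*sqrt(6)) + 441) = -533/(441 + 2*I*sqrt(6)*(11 + I*sqrt(6)))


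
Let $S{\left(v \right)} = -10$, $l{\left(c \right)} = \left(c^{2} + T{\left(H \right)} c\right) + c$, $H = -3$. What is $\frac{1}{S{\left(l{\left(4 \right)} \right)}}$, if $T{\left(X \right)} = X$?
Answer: $- \frac{1}{10} \approx -0.1$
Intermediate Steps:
$l{\left(c \right)} = c^{2} - 2 c$ ($l{\left(c \right)} = \left(c^{2} - 3 c\right) + c = c^{2} - 2 c$)
$\frac{1}{S{\left(l{\left(4 \right)} \right)}} = \frac{1}{-10} = - \frac{1}{10}$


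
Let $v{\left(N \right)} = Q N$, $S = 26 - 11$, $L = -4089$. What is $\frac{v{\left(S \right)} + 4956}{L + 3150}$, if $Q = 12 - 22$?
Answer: $- \frac{1602}{313} \approx -5.1182$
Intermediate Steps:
$Q = -10$
$S = 15$
$v{\left(N \right)} = - 10 N$
$\frac{v{\left(S \right)} + 4956}{L + 3150} = \frac{\left(-10\right) 15 + 4956}{-4089 + 3150} = \frac{-150 + 4956}{-939} = 4806 \left(- \frac{1}{939}\right) = - \frac{1602}{313}$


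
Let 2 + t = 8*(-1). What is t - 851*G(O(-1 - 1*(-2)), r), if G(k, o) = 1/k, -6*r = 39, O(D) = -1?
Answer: 841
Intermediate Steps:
t = -10 (t = -2 + 8*(-1) = -2 - 8 = -10)
r = -13/2 (r = -⅙*39 = -13/2 ≈ -6.5000)
G(k, o) = 1/k
t - 851*G(O(-1 - 1*(-2)), r) = -10 - 851/(-1) = -10 - 851*(-1) = -10 + 851 = 841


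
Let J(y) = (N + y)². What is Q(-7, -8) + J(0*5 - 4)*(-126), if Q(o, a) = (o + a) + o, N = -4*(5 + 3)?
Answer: -163318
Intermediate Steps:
N = -32 (N = -4*8 = -32)
J(y) = (-32 + y)²
Q(o, a) = a + 2*o (Q(o, a) = (a + o) + o = a + 2*o)
Q(-7, -8) + J(0*5 - 4)*(-126) = (-8 + 2*(-7)) + (-32 + (0*5 - 4))²*(-126) = (-8 - 14) + (-32 + (0 - 4))²*(-126) = -22 + (-32 - 4)²*(-126) = -22 + (-36)²*(-126) = -22 + 1296*(-126) = -22 - 163296 = -163318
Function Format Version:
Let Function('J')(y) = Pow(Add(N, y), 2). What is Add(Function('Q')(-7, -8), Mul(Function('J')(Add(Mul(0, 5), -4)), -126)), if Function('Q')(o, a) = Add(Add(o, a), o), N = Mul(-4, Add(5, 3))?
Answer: -163318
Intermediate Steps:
N = -32 (N = Mul(-4, 8) = -32)
Function('J')(y) = Pow(Add(-32, y), 2)
Function('Q')(o, a) = Add(a, Mul(2, o)) (Function('Q')(o, a) = Add(Add(a, o), o) = Add(a, Mul(2, o)))
Add(Function('Q')(-7, -8), Mul(Function('J')(Add(Mul(0, 5), -4)), -126)) = Add(Add(-8, Mul(2, -7)), Mul(Pow(Add(-32, Add(Mul(0, 5), -4)), 2), -126)) = Add(Add(-8, -14), Mul(Pow(Add(-32, Add(0, -4)), 2), -126)) = Add(-22, Mul(Pow(Add(-32, -4), 2), -126)) = Add(-22, Mul(Pow(-36, 2), -126)) = Add(-22, Mul(1296, -126)) = Add(-22, -163296) = -163318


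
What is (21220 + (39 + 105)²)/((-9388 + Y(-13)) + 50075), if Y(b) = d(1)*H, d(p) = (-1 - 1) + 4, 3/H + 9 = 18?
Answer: 125868/122063 ≈ 1.0312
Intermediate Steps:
H = ⅓ (H = 3/(-9 + 18) = 3/9 = 3*(⅑) = ⅓ ≈ 0.33333)
d(p) = 2 (d(p) = -2 + 4 = 2)
Y(b) = ⅔ (Y(b) = 2*(⅓) = ⅔)
(21220 + (39 + 105)²)/((-9388 + Y(-13)) + 50075) = (21220 + (39 + 105)²)/((-9388 + ⅔) + 50075) = (21220 + 144²)/(-28162/3 + 50075) = (21220 + 20736)/(122063/3) = 41956*(3/122063) = 125868/122063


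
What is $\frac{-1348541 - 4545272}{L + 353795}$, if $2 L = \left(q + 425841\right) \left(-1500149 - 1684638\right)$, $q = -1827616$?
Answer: $- \frac{11787626}{4464355504515} \approx -2.6404 \cdot 10^{-6}$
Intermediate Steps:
$L = \frac{4464354796925}{2}$ ($L = \frac{\left(-1827616 + 425841\right) \left(-1500149 - 1684638\right)}{2} = \frac{\left(-1401775\right) \left(-3184787\right)}{2} = \frac{1}{2} \cdot 4464354796925 = \frac{4464354796925}{2} \approx 2.2322 \cdot 10^{12}$)
$\frac{-1348541 - 4545272}{L + 353795} = \frac{-1348541 - 4545272}{\frac{4464354796925}{2} + 353795} = - \frac{5893813}{\frac{4464355504515}{2}} = \left(-5893813\right) \frac{2}{4464355504515} = - \frac{11787626}{4464355504515}$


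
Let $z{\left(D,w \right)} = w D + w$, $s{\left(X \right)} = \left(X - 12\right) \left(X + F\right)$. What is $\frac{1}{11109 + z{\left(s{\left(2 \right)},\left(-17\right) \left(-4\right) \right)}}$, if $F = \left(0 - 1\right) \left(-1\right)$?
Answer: $\frac{1}{9137} \approx 0.00010945$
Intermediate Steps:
$F = 1$ ($F = \left(-1\right) \left(-1\right) = 1$)
$s{\left(X \right)} = \left(1 + X\right) \left(-12 + X\right)$ ($s{\left(X \right)} = \left(X - 12\right) \left(X + 1\right) = \left(-12 + X\right) \left(1 + X\right) = \left(1 + X\right) \left(-12 + X\right)$)
$z{\left(D,w \right)} = w + D w$ ($z{\left(D,w \right)} = D w + w = w + D w$)
$\frac{1}{11109 + z{\left(s{\left(2 \right)},\left(-17\right) \left(-4\right) \right)}} = \frac{1}{11109 + \left(-17\right) \left(-4\right) \left(1 - \left(34 - 4\right)\right)} = \frac{1}{11109 + 68 \left(1 - 30\right)} = \frac{1}{11109 + 68 \left(-29\right)} = \frac{1}{11109 - 1972} = \frac{1}{9137}$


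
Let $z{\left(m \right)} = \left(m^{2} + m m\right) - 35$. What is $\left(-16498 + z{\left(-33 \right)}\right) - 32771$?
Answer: $-47126$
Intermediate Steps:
$z{\left(m \right)} = -35 + 2 m^{2}$ ($z{\left(m \right)} = \left(m^{2} + m^{2}\right) - 35 = 2 m^{2} - 35 = -35 + 2 m^{2}$)
$\left(-16498 + z{\left(-33 \right)}\right) - 32771 = \left(-16498 - \left(35 - 2 \left(-33\right)^{2}\right)\right) - 32771 = \left(-16498 + \left(-35 + 2 \cdot 1089\right)\right) - 32771 = \left(-16498 + \left(-35 + 2178\right)\right) - 32771 = \left(-16498 + 2143\right) - 32771 = -14355 - 32771 = -47126$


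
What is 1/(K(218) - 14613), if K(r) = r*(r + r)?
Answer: 1/80435 ≈ 1.2432e-5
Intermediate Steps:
K(r) = 2*r**2 (K(r) = r*(2*r) = 2*r**2)
1/(K(218) - 14613) = 1/(2*218**2 - 14613) = 1/(2*47524 - 14613) = 1/(95048 - 14613) = 1/80435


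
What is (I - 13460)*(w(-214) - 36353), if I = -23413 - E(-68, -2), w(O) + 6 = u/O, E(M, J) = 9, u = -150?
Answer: 143483446116/107 ≈ 1.3410e+9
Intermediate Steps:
w(O) = -6 - 150/O
I = -23422 (I = -23413 - 1*9 = -23413 - 9 = -23422)
(I - 13460)*(w(-214) - 36353) = (-23422 - 13460)*((-6 - 150/(-214)) - 36353) = -36882*((-6 - 150*(-1/214)) - 36353) = -36882*((-6 + 75/107) - 36353) = -36882*(-567/107 - 36353) = -36882*(-3890338/107) = 143483446116/107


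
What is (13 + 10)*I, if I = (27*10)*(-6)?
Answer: -37260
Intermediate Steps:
I = -1620 (I = 270*(-6) = -1620)
(13 + 10)*I = (13 + 10)*(-1620) = 23*(-1620) = -37260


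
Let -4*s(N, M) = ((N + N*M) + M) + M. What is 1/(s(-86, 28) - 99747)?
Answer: -2/198275 ≈ -1.0087e-5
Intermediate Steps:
s(N, M) = -M/2 - N/4 - M*N/4 (s(N, M) = -(((N + N*M) + M) + M)/4 = -(((N + M*N) + M) + M)/4 = -((M + N + M*N) + M)/4 = -(N + 2*M + M*N)/4 = -M/2 - N/4 - M*N/4)
1/(s(-86, 28) - 99747) = 1/((-½*28 - ¼*(-86) - ¼*28*(-86)) - 99747) = 1/((-14 + 43/2 + 602) - 99747) = 1/(1219/2 - 99747) = 1/(-198275/2) = -2/198275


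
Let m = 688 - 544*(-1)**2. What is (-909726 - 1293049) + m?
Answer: -2202631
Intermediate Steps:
m = 144 (m = 688 - 544*1 = 688 - 544 = 144)
(-909726 - 1293049) + m = (-909726 - 1293049) + 144 = -2202775 + 144 = -2202631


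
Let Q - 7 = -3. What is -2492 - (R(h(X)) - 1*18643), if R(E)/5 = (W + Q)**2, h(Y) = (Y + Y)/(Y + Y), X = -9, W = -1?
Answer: 16106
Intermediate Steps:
Q = 4 (Q = 7 - 3 = 4)
h(Y) = 1 (h(Y) = (2*Y)/((2*Y)) = (2*Y)*(1/(2*Y)) = 1)
R(E) = 45 (R(E) = 5*(-1 + 4)**2 = 5*3**2 = 5*9 = 45)
-2492 - (R(h(X)) - 1*18643) = -2492 - (45 - 1*18643) = -2492 - (45 - 18643) = -2492 - 1*(-18598) = -2492 + 18598 = 16106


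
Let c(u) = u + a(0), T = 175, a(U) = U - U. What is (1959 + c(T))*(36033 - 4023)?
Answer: 68309340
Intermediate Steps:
a(U) = 0
c(u) = u (c(u) = u + 0 = u)
(1959 + c(T))*(36033 - 4023) = (1959 + 175)*(36033 - 4023) = 2134*32010 = 68309340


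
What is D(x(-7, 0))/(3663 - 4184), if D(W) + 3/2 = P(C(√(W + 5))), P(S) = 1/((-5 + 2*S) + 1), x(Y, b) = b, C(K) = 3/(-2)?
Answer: 23/7294 ≈ 0.0031533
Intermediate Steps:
C(K) = -3/2 (C(K) = 3*(-½) = -3/2)
P(S) = 1/(-4 + 2*S)
D(W) = -23/14 (D(W) = -3/2 + 1/(2*(-2 - 3/2)) = -3/2 + 1/(2*(-7/2)) = -3/2 + (½)*(-2/7) = -3/2 - ⅐ = -23/14)
D(x(-7, 0))/(3663 - 4184) = -23/(14*(3663 - 4184)) = -23/14/(-521) = -23/14*(-1/521) = 23/7294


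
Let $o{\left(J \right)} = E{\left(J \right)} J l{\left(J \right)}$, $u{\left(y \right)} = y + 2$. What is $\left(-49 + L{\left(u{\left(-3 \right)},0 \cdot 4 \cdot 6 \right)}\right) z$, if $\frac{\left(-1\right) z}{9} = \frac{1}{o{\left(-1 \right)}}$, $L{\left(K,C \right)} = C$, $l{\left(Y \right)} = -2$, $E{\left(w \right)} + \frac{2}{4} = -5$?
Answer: $- \frac{441}{11} \approx -40.091$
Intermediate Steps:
$E{\left(w \right)} = - \frac{11}{2}$ ($E{\left(w \right)} = - \frac{1}{2} - 5 = - \frac{11}{2}$)
$u{\left(y \right)} = 2 + y$
$o{\left(J \right)} = 11 J$ ($o{\left(J \right)} = - \frac{11 J}{2} \left(-2\right) = 11 J$)
$z = \frac{9}{11}$ ($z = - \frac{9}{11 \left(-1\right)} = - \frac{9}{-11} = \left(-9\right) \left(- \frac{1}{11}\right) = \frac{9}{11} \approx 0.81818$)
$\left(-49 + L{\left(u{\left(-3 \right)},0 \cdot 4 \cdot 6 \right)}\right) z = \left(-49 + 0 \cdot 4 \cdot 6\right) \frac{9}{11} = \left(-49 + 0 \cdot 6\right) \frac{9}{11} = \left(-49 + 0\right) \frac{9}{11} = \left(-49\right) \frac{9}{11} = - \frac{441}{11}$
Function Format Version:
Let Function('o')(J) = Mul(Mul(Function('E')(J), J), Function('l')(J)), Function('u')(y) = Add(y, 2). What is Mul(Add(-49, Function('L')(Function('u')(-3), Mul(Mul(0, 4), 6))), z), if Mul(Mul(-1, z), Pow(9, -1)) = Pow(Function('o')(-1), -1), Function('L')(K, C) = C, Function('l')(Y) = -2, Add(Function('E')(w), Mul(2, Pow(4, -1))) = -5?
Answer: Rational(-441, 11) ≈ -40.091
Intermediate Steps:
Function('E')(w) = Rational(-11, 2) (Function('E')(w) = Add(Rational(-1, 2), -5) = Rational(-11, 2))
Function('u')(y) = Add(2, y)
Function('o')(J) = Mul(11, J) (Function('o')(J) = Mul(Mul(Rational(-11, 2), J), -2) = Mul(11, J))
z = Rational(9, 11) (z = Mul(-9, Pow(Mul(11, -1), -1)) = Mul(-9, Pow(-11, -1)) = Mul(-9, Rational(-1, 11)) = Rational(9, 11) ≈ 0.81818)
Mul(Add(-49, Function('L')(Function('u')(-3), Mul(Mul(0, 4), 6))), z) = Mul(Add(-49, Mul(Mul(0, 4), 6)), Rational(9, 11)) = Mul(Add(-49, Mul(0, 6)), Rational(9, 11)) = Mul(Add(-49, 0), Rational(9, 11)) = Mul(-49, Rational(9, 11)) = Rational(-441, 11)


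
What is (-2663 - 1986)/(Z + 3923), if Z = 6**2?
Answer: -4649/3959 ≈ -1.1743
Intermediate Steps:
Z = 36
(-2663 - 1986)/(Z + 3923) = (-2663 - 1986)/(36 + 3923) = -4649/3959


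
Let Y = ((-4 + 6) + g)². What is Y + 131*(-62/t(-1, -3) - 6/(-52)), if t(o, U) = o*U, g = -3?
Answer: -209915/78 ≈ -2691.2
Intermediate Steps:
t(o, U) = U*o
Y = 1 (Y = ((-4 + 6) - 3)² = (2 - 3)² = (-1)² = 1)
Y + 131*(-62/t(-1, -3) - 6/(-52)) = 1 + 131*(-62/((-3*(-1))) - 6/(-52)) = 1 + 131*(-62/3 - 6*(-1/52)) = 1 + 131*(-62*⅓ + 3/26) = 1 + 131*(-62/3 + 3/26) = 1 + 131*(-1603/78) = 1 - 209993/78 = -209915/78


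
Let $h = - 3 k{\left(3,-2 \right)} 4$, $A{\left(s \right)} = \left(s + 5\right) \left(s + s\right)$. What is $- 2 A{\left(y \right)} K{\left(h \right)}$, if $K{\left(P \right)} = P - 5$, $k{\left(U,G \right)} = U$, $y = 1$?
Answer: $984$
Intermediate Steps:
$A{\left(s \right)} = 2 s \left(5 + s\right)$ ($A{\left(s \right)} = \left(5 + s\right) 2 s = 2 s \left(5 + s\right)$)
$h = -36$ ($h = \left(-3\right) 3 \cdot 4 = \left(-9\right) 4 = -36$)
$K{\left(P \right)} = -5 + P$
$- 2 A{\left(y \right)} K{\left(h \right)} = - 2 \cdot 2 \cdot 1 \left(5 + 1\right) \left(-5 - 36\right) = - 2 \cdot 2 \cdot 1 \cdot 6 \left(-41\right) = \left(-2\right) 12 \left(-41\right) = \left(-24\right) \left(-41\right) = 984$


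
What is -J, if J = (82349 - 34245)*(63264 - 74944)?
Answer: 561854720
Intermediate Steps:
J = -561854720 (J = 48104*(-11680) = -561854720)
-J = -1*(-561854720) = 561854720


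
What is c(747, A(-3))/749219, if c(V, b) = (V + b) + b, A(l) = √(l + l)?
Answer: 747/749219 + 2*I*√6/749219 ≈ 0.00099704 + 6.5388e-6*I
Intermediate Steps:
A(l) = √2*√l (A(l) = √(2*l) = √2*√l)
c(V, b) = V + 2*b
c(747, A(-3))/749219 = (747 + 2*(√2*√(-3)))/749219 = (747 + 2*(√2*(I*√3)))*(1/749219) = (747 + 2*(I*√6))*(1/749219) = (747 + 2*I*√6)*(1/749219) = 747/749219 + 2*I*√6/749219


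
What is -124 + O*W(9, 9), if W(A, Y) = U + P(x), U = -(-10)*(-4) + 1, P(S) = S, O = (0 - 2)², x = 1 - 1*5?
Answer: -296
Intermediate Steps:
x = -4 (x = 1 - 5 = -4)
O = 4 (O = (-2)² = 4)
U = -39 (U = -2*20 + 1 = -40 + 1 = -39)
W(A, Y) = -43 (W(A, Y) = -39 - 4 = -43)
-124 + O*W(9, 9) = -124 + 4*(-43) = -124 - 172 = -296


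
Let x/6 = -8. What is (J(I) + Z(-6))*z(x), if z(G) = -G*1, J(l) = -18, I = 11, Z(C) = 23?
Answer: 240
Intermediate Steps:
x = -48 (x = 6*(-8) = -48)
z(G) = -G
(J(I) + Z(-6))*z(x) = (-18 + 23)*(-1*(-48)) = 5*48 = 240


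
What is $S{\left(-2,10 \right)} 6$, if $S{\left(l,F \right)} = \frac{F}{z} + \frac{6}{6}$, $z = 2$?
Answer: $36$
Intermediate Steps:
$S{\left(l,F \right)} = 1 + \frac{F}{2}$ ($S{\left(l,F \right)} = \frac{F}{2} + \frac{6}{6} = F \frac{1}{2} + 6 \cdot \frac{1}{6} = \frac{F}{2} + 1 = 1 + \frac{F}{2}$)
$S{\left(-2,10 \right)} 6 = \left(1 + \frac{1}{2} \cdot 10\right) 6 = \left(1 + 5\right) 6 = 6 \cdot 6 = 36$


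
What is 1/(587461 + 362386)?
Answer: 1/949847 ≈ 1.0528e-6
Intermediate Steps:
1/(587461 + 362386) = 1/949847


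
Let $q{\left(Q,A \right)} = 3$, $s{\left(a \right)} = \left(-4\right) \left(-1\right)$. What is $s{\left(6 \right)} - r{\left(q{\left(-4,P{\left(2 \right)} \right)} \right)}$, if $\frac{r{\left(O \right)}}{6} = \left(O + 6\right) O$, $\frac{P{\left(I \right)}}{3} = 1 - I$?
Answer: $-158$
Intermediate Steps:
$P{\left(I \right)} = 3 - 3 I$ ($P{\left(I \right)} = 3 \left(1 - I\right) = 3 - 3 I$)
$s{\left(a \right)} = 4$
$r{\left(O \right)} = 6 O \left(6 + O\right)$ ($r{\left(O \right)} = 6 \left(O + 6\right) O = 6 \left(6 + O\right) O = 6 O \left(6 + O\right)$)
$s{\left(6 \right)} - r{\left(q{\left(-4,P{\left(2 \right)} \right)} \right)} = 4 - 6 \cdot 3 \left(6 + 3\right) = 4 - 6 \cdot 3 \cdot 9 = 4 - 162 = -158$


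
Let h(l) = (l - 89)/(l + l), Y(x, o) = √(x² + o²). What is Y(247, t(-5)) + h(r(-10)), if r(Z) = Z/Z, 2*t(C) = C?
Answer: -44 + √244061/2 ≈ 203.01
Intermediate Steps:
t(C) = C/2
Y(x, o) = √(o² + x²)
r(Z) = 1
h(l) = (-89 + l)/(2*l) (h(l) = (-89 + l)/((2*l)) = (-89 + l)*(1/(2*l)) = (-89 + l)/(2*l))
Y(247, t(-5)) + h(r(-10)) = √(((½)*(-5))² + 247²) + (½)*(-89 + 1)/1 = √((-5/2)² + 61009) + (½)*1*(-88) = √(25/4 + 61009) - 44 = √(244061/4) - 44 = √244061/2 - 44 = -44 + √244061/2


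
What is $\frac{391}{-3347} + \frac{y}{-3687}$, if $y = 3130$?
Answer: $- \frac{11917727}{12340389} \approx -0.96575$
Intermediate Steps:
$\frac{391}{-3347} + \frac{y}{-3687} = \frac{391}{-3347} + \frac{3130}{-3687} = 391 \left(- \frac{1}{3347}\right) + 3130 \left(- \frac{1}{3687}\right) = - \frac{391}{3347} - \frac{3130}{3687} = - \frac{11917727}{12340389}$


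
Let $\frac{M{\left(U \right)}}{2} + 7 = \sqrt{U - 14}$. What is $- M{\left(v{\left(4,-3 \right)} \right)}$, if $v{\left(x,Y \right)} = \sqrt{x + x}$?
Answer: $14 - 2 \sqrt{-14 + 2 \sqrt{2}} \approx 14.0 - 6.6848 i$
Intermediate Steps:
$v{\left(x,Y \right)} = \sqrt{2} \sqrt{x}$ ($v{\left(x,Y \right)} = \sqrt{2 x} = \sqrt{2} \sqrt{x}$)
$M{\left(U \right)} = -14 + 2 \sqrt{-14 + U}$ ($M{\left(U \right)} = -14 + 2 \sqrt{U - 14} = -14 + 2 \sqrt{-14 + U}$)
$- M{\left(v{\left(4,-3 \right)} \right)} = - (-14 + 2 \sqrt{-14 + \sqrt{2} \sqrt{4}}) = - (-14 + 2 \sqrt{-14 + \sqrt{2} \cdot 2}) = - (-14 + 2 \sqrt{-14 + 2 \sqrt{2}}) = 14 - 2 \sqrt{-14 + 2 \sqrt{2}}$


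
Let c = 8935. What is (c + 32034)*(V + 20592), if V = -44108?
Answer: -963427004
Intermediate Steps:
(c + 32034)*(V + 20592) = (8935 + 32034)*(-44108 + 20592) = 40969*(-23516) = -963427004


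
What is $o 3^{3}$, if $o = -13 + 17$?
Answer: $108$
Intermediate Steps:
$o = 4$
$o 3^{3} = 4 \cdot 3^{3} = 4 \cdot 27 = 108$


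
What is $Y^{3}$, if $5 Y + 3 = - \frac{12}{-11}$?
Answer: $- \frac{9261}{166375} \approx -0.055663$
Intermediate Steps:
$Y = - \frac{21}{55}$ ($Y = - \frac{3}{5} + \frac{\left(-12\right) \frac{1}{-11}}{5} = - \frac{3}{5} + \frac{\left(-12\right) \left(- \frac{1}{11}\right)}{5} = - \frac{3}{5} + \frac{1}{5} \cdot \frac{12}{11} = - \frac{3}{5} + \frac{12}{55} = - \frac{21}{55} \approx -0.38182$)
$Y^{3} = \left(- \frac{21}{55}\right)^{3} = - \frac{9261}{166375}$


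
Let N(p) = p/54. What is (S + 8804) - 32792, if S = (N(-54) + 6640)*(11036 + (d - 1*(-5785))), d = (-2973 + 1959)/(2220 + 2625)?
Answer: 180313525083/1615 ≈ 1.1165e+8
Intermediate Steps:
d = -338/1615 (d = -1014/4845 = -1014*1/4845 = -338/1615 ≈ -0.20929)
N(p) = p/54 (N(p) = p*(1/54) = p/54)
S = 180352265703/1615 (S = ((1/54)*(-54) + 6640)*(11036 + (-338/1615 - 1*(-5785))) = (-1 + 6640)*(11036 + (-338/1615 + 5785)) = 6639*(11036 + 9342437/1615) = 6639*(27165577/1615) = 180352265703/1615 ≈ 1.1167e+8)
(S + 8804) - 32792 = (180352265703/1615 + 8804) - 32792 = 180366484163/1615 - 32792 = 180313525083/1615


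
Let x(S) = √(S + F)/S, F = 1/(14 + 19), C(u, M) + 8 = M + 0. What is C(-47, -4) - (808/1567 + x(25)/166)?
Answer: -19612/1567 - √27258/136950 ≈ -12.517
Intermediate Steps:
C(u, M) = -8 + M (C(u, M) = -8 + (M + 0) = -8 + M)
F = 1/33 ≈ 0.030303
x(S) = √(1/33 + S)/S (x(S) = √(S + 1/33)/S = √(1/33 + S)/S)
C(-47, -4) - (808/1567 + x(25)/166) = (-8 - 4) - (808/1567 + ((1/33)*√(33 + 1089*25)/25)/166) = -12 - (808*(1/1567) + ((1/33)*(1/25)*√(33 + 27225))*(1/166)) = -12 - (808/1567 + ((1/33)*(1/25)*√27258)*(1/166)) = -12 - (808/1567 + (√27258/825)*(1/166)) = -12 - (808/1567 + √27258/136950) = -12 + (-808/1567 - √27258/136950) = -19612/1567 - √27258/136950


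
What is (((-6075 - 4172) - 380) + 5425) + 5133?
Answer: -69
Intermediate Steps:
(((-6075 - 4172) - 380) + 5425) + 5133 = ((-10247 - 380) + 5425) + 5133 = (-10627 + 5425) + 5133 = -5202 + 5133 = -69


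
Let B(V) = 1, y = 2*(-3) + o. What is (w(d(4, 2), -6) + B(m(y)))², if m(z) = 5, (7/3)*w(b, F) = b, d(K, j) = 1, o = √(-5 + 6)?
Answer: 100/49 ≈ 2.0408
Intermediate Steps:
o = 1 (o = √1 = 1)
w(b, F) = 3*b/7
y = -5 (y = 2*(-3) + 1 = -6 + 1 = -5)
(w(d(4, 2), -6) + B(m(y)))² = ((3/7)*1 + 1)² = (3/7 + 1)² = (10/7)² = 100/49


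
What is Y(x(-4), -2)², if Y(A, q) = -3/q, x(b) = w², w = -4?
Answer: 9/4 ≈ 2.2500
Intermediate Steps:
x(b) = 16 (x(b) = (-4)² = 16)
Y(x(-4), -2)² = (-3/(-2))² = (-3*(-½))² = (3/2)² = 9/4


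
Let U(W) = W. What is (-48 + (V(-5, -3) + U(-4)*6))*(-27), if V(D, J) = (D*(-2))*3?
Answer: 1134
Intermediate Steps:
V(D, J) = -6*D (V(D, J) = -2*D*3 = -6*D)
(-48 + (V(-5, -3) + U(-4)*6))*(-27) = (-48 + (-6*(-5) - 4*6))*(-27) = (-48 + (30 - 24))*(-27) = (-48 + 6)*(-27) = -42*(-27) = 1134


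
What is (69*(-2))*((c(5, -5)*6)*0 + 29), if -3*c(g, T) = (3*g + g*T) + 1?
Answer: -4002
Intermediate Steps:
c(g, T) = -⅓ - g - T*g/3 (c(g, T) = -((3*g + g*T) + 1)/3 = -((3*g + T*g) + 1)/3 = -(1 + 3*g + T*g)/3 = -⅓ - g - T*g/3)
(69*(-2))*((c(5, -5)*6)*0 + 29) = (69*(-2))*(((-⅓ - 1*5 - ⅓*(-5)*5)*6)*0 + 29) = -138*(((-⅓ - 5 + 25/3)*6)*0 + 29) = -138*((3*6)*0 + 29) = -138*(18*0 + 29) = -138*(0 + 29) = -138*29 = -4002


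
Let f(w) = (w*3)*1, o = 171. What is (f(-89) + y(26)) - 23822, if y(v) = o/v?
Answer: -626143/26 ≈ -24082.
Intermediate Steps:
y(v) = 171/v
f(w) = 3*w (f(w) = (3*w)*1 = 3*w)
(f(-89) + y(26)) - 23822 = (3*(-89) + 171/26) - 23822 = (-267 + 171*(1/26)) - 23822 = (-267 + 171/26) - 23822 = -6771/26 - 23822 = -626143/26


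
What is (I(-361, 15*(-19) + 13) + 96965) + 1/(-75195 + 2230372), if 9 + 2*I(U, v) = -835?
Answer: 208067253112/2155177 ≈ 96543.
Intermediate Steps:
I(U, v) = -422 (I(U, v) = -9/2 + (1/2)*(-835) = -9/2 - 835/2 = -422)
(I(-361, 15*(-19) + 13) + 96965) + 1/(-75195 + 2230372) = (-422 + 96965) + 1/(-75195 + 2230372) = 96543 + 1/2155177 = 208067253112/2155177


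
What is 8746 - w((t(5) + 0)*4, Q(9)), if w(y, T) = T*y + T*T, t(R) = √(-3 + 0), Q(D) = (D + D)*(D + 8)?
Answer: -84890 - 1224*I*√3 ≈ -84890.0 - 2120.0*I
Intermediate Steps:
Q(D) = 2*D*(8 + D) (Q(D) = (2*D)*(8 + D) = 2*D*(8 + D))
t(R) = I*√3 (t(R) = √(-3) = I*√3)
w(y, T) = T² + T*y (w(y, T) = T*y + T² = T² + T*y)
8746 - w((t(5) + 0)*4, Q(9)) = 8746 - 2*9*(8 + 9)*(2*9*(8 + 9) + (I*√3 + 0)*4) = 8746 - 2*9*17*(2*9*17 + (I*√3)*4) = 8746 - 306*(306 + 4*I*√3) = 8746 - (93636 + 1224*I*√3) = 8746 + (-93636 - 1224*I*√3) = -84890 - 1224*I*√3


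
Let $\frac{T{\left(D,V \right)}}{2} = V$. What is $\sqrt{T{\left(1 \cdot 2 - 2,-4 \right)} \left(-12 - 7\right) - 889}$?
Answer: $i \sqrt{737} \approx 27.148 i$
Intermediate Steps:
$T{\left(D,V \right)} = 2 V$
$\sqrt{T{\left(1 \cdot 2 - 2,-4 \right)} \left(-12 - 7\right) - 889} = \sqrt{2 \left(-4\right) \left(-12 - 7\right) - 889} = \sqrt{\left(-8\right) \left(-19\right) - 889} = \sqrt{152 - 889} = \sqrt{-737} = i \sqrt{737}$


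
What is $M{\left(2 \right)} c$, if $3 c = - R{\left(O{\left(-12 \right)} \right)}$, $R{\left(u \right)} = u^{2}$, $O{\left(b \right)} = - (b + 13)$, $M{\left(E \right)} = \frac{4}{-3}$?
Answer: $\frac{4}{9} \approx 0.44444$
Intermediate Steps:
$M{\left(E \right)} = - \frac{4}{3}$ ($M{\left(E \right)} = 4 \left(- \frac{1}{3}\right) = - \frac{4}{3}$)
$O{\left(b \right)} = -13 - b$ ($O{\left(b \right)} = - (13 + b) = -13 - b$)
$c = - \frac{1}{3}$ ($c = \frac{\left(-1\right) \left(-13 - -12\right)^{2}}{3} = \frac{\left(-1\right) \left(-13 + 12\right)^{2}}{3} = \frac{\left(-1\right) \left(-1\right)^{2}}{3} = \frac{\left(-1\right) 1}{3} = \frac{1}{3} \left(-1\right) = - \frac{1}{3} \approx -0.33333$)
$M{\left(2 \right)} c = \left(- \frac{4}{3}\right) \left(- \frac{1}{3}\right) = \frac{4}{9}$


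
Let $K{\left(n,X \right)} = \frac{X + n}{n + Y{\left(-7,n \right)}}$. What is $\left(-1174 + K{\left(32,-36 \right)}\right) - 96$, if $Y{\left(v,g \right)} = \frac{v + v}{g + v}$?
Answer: $- \frac{499160}{393} \approx -1270.1$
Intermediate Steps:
$Y{\left(v,g \right)} = \frac{2 v}{g + v}$
$K{\left(n,X \right)} = \frac{X + n}{n - \frac{14}{-7 + n}}$ ($K{\left(n,X \right)} = \frac{X + n}{n + 2 \left(-7\right) \frac{1}{n - 7}} = \frac{X + n}{n + 2 \left(-7\right) \frac{1}{-7 + n}} = \frac{X + n}{n - \frac{14}{-7 + n}}$)
$\left(-1174 + K{\left(32,-36 \right)}\right) - 96 = \left(-1174 + \frac{\left(-7 + 32\right) \left(-36 + 32\right)}{-14 + 32 \left(-7 + 32\right)}\right) - 96 = \left(-1174 + \frac{1}{-14 + 32 \cdot 25} \cdot 25 \left(-4\right)\right) - 96 = \left(-1174 + \frac{1}{-14 + 800} \cdot 25 \left(-4\right)\right) - 96 = \left(-1174 + \frac{1}{786} \cdot 25 \left(-4\right)\right) - 96 = \left(-1174 - \frac{50}{393}\right) - 96 = - \frac{461432}{393} - 96 = - \frac{499160}{393}$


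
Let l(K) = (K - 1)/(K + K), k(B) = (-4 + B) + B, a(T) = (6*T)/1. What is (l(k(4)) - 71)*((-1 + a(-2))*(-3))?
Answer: -22035/8 ≈ -2754.4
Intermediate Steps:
a(T) = 6*T (a(T) = (6*T)*1 = 6*T)
k(B) = -4 + 2*B
l(K) = (-1 + K)/(2*K) (l(K) = (-1 + K)/((2*K)) = (-1 + K)*(1/(2*K)) = (-1 + K)/(2*K))
(l(k(4)) - 71)*((-1 + a(-2))*(-3)) = ((-1 + (-4 + 2*4))/(2*(-4 + 2*4)) - 71)*((-1 + 6*(-2))*(-3)) = ((-1 + (-4 + 8))/(2*(-4 + 8)) - 71)*((-1 - 12)*(-3)) = ((1/2)*(-1 + 4)/4 - 71)*(-13*(-3)) = ((1/2)*(1/4)*3 - 71)*39 = (3/8 - 71)*39 = -565/8*39 = -22035/8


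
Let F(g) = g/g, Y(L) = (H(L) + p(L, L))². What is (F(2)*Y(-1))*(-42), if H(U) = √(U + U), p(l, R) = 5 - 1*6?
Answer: 42 + 84*I*√2 ≈ 42.0 + 118.79*I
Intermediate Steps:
p(l, R) = -1 (p(l, R) = 5 - 6 = -1)
H(U) = √2*√U (H(U) = √(2*U) = √2*√U)
Y(L) = (-1 + √2*√L)² (Y(L) = (√2*√L - 1)² = (-1 + √2*√L)²)
F(g) = 1
(F(2)*Y(-1))*(-42) = (1*(-1 + √2*√(-1))²)*(-42) = (1*(-1 + √2*I)²)*(-42) = (1*(-1 + I*√2)²)*(-42) = (-1 + I*√2)²*(-42) = -42*(-1 + I*√2)²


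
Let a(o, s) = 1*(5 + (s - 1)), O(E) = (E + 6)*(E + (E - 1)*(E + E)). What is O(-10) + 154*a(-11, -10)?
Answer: -1764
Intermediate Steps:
O(E) = (6 + E)*(E + 2*E*(-1 + E)) (O(E) = (6 + E)*(E + (-1 + E)*(2*E)) = (6 + E)*(E + 2*E*(-1 + E)))
a(o, s) = 4 + s (a(o, s) = 1*(5 + (-1 + s)) = 1*(4 + s) = 4 + s)
O(-10) + 154*a(-11, -10) = -10*(-6 + 2*(-10)**2 + 11*(-10)) + 154*(4 - 10) = -10*(-6 + 2*100 - 110) + 154*(-6) = -10*(-6 + 200 - 110) - 924 = -10*84 - 924 = -840 - 924 = -1764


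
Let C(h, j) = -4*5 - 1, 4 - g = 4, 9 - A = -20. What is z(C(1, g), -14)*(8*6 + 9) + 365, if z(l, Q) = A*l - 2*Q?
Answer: -32752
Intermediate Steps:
A = 29 (A = 9 - 1*(-20) = 9 + 20 = 29)
g = 0 (g = 4 - 1*4 = 4 - 4 = 0)
C(h, j) = -21 (C(h, j) = -20 - 1 = -21)
z(l, Q) = -2*Q + 29*l (z(l, Q) = 29*l - 2*Q = -2*Q + 29*l)
z(C(1, g), -14)*(8*6 + 9) + 365 = (-2*(-14) + 29*(-21))*(8*6 + 9) + 365 = (28 - 609)*(48 + 9) + 365 = -581*57 + 365 = -33117 + 365 = -32752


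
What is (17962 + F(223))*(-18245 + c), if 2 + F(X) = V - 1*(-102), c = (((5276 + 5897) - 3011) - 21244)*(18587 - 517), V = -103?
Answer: -4245686920615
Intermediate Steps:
c = -236391740 (c = ((11173 - 3011) - 21244)*18070 = (8162 - 21244)*18070 = -13082*18070 = -236391740)
F(X) = -3 (F(X) = -2 + (-103 - 1*(-102)) = -2 + (-103 + 102) = -2 - 1 = -3)
(17962 + F(223))*(-18245 + c) = (17962 - 3)*(-18245 - 236391740) = 17959*(-236409985) = -4245686920615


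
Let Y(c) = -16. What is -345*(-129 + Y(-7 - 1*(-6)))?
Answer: 50025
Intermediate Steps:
-345*(-129 + Y(-7 - 1*(-6))) = -345*(-129 - 16) = -345*(-145) = 50025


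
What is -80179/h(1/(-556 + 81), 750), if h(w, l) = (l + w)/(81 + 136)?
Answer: -8264450425/356249 ≈ -23199.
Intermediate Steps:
h(w, l) = l/217 + w/217 (h(w, l) = (l + w)/217 = (l + w)*(1/217) = l/217 + w/217)
-80179/h(1/(-556 + 81), 750) = -80179/((1/217)*750 + 1/(217*(-556 + 81))) = -80179/(750/217 + (1/217)/(-475)) = -80179/(750/217 + (1/217)*(-1/475)) = -80179/(750/217 - 1/103075) = -80179/356249/103075 = -80179*103075/356249 = -8264450425/356249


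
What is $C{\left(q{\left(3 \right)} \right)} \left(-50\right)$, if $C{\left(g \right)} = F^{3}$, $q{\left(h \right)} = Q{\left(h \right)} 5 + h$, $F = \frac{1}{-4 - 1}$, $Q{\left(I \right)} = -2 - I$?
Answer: $\frac{2}{5} \approx 0.4$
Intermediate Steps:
$F = - \frac{1}{5}$ ($F = \frac{1}{-5} = - \frac{1}{5} \approx -0.2$)
$q{\left(h \right)} = -10 - 4 h$ ($q{\left(h \right)} = \left(-2 - h\right) 5 + h = \left(-10 - 5 h\right) + h = -10 - 4 h$)
$C{\left(g \right)} = - \frac{1}{125}$ ($C{\left(g \right)} = \left(- \frac{1}{5}\right)^{3} = - \frac{1}{125}$)
$C{\left(q{\left(3 \right)} \right)} \left(-50\right) = \left(- \frac{1}{125}\right) \left(-50\right) = \frac{2}{5}$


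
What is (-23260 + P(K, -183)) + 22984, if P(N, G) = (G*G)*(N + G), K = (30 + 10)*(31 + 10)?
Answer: 48793197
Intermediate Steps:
K = 1640 (K = 40*41 = 1640)
P(N, G) = G²*(G + N)
(-23260 + P(K, -183)) + 22984 = (-23260 + (-183)²*(-183 + 1640)) + 22984 = (-23260 + 33489*1457) + 22984 = (-23260 + 48793473) + 22984 = 48770213 + 22984 = 48793197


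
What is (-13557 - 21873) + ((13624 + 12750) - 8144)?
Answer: -17200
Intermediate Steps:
(-13557 - 21873) + ((13624 + 12750) - 8144) = -35430 + (26374 - 8144) = -35430 + 18230 = -17200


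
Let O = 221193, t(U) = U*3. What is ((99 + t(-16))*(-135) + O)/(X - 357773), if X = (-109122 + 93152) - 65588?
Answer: -214308/439331 ≈ -0.48781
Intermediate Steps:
t(U) = 3*U
X = -81558 (X = -15970 - 65588 = -81558)
((99 + t(-16))*(-135) + O)/(X - 357773) = ((99 + 3*(-16))*(-135) + 221193)/(-81558 - 357773) = ((99 - 48)*(-135) + 221193)/(-439331) = (51*(-135) + 221193)*(-1/439331) = (-6885 + 221193)*(-1/439331) = 214308*(-1/439331) = -214308/439331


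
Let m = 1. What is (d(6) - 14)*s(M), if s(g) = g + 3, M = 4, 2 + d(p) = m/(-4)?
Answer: -455/4 ≈ -113.75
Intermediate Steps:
d(p) = -9/4 (d(p) = -2 + 1/(-4) = -2 + 1*(-¼) = -2 - ¼ = -9/4)
s(g) = 3 + g
(d(6) - 14)*s(M) = (-9/4 - 14)*(3 + 4) = -65/4*7 = -455/4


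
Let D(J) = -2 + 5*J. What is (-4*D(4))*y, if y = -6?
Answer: 432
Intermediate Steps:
(-4*D(4))*y = -4*(-2 + 5*4)*(-6) = -4*(-2 + 20)*(-6) = -4*18*(-6) = -72*(-6) = 432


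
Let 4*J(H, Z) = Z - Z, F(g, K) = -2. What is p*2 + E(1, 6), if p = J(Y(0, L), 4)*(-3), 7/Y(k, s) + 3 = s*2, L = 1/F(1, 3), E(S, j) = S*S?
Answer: 1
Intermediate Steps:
E(S, j) = S²
L = -½ (L = 1/(-2) = -½ ≈ -0.50000)
Y(k, s) = 7/(-3 + 2*s) (Y(k, s) = 7/(-3 + s*2) = 7/(-3 + 2*s))
J(H, Z) = 0 (J(H, Z) = (Z - Z)/4 = (¼)*0 = 0)
p = 0 (p = 0*(-3) = 0)
p*2 + E(1, 6) = 0*2 + 1² = 0 + 1 = 1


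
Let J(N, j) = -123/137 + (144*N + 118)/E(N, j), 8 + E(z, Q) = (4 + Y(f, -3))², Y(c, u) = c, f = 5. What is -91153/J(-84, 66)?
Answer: 911621153/1649965 ≈ 552.51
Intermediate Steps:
E(z, Q) = 73 (E(z, Q) = -8 + (4 + 5)² = -8 + 9² = -8 + 81 = 73)
J(N, j) = 7187/10001 + 144*N/73 (J(N, j) = -123/137 + (144*N + 118)/73 = -123*1/137 + (118 + 144*N)*(1/73) = -123/137 + (118/73 + 144*N/73) = 7187/10001 + 144*N/73)
-91153/J(-84, 66) = -91153/(7187/10001 + (144/73)*(-84)) = -91153/(7187/10001 - 12096/73) = -91153/(-1649965/10001) = -91153*(-10001/1649965) = 911621153/1649965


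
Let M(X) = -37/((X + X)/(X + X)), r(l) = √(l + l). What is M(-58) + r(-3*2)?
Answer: -37 + 2*I*√3 ≈ -37.0 + 3.4641*I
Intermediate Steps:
r(l) = √2*√l (r(l) = √(2*l) = √2*√l)
M(X) = -37 (M(X) = -37/((2*X)/((2*X))) = -37/((2*X)*(1/(2*X))) = -37/1 = -37*1 = -37)
M(-58) + r(-3*2) = -37 + √2*√(-3*2) = -37 + √2*√(-6) = -37 + √2*(I*√6) = -37 + 2*I*√3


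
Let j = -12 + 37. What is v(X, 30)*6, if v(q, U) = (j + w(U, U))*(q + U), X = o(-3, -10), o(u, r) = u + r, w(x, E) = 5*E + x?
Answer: 20910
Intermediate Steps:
j = 25
w(x, E) = x + 5*E
o(u, r) = r + u
X = -13 (X = -10 - 3 = -13)
v(q, U) = (25 + 6*U)*(U + q) (v(q, U) = (25 + (U + 5*U))*(q + U) = (25 + 6*U)*(U + q))
v(X, 30)*6 = (6*30² + 25*30 + 25*(-13) + 6*30*(-13))*6 = (6*900 + 750 - 325 - 2340)*6 = (5400 + 750 - 325 - 2340)*6 = 3485*6 = 20910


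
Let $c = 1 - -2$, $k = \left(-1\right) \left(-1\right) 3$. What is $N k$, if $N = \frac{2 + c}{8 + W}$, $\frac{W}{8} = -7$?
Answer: $- \frac{5}{16} \approx -0.3125$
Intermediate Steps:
$k = 3$ ($k = 1 \cdot 3 = 3$)
$W = -56$ ($W = 8 \left(-7\right) = -56$)
$c = 3$ ($c = 1 + 2 = 3$)
$N = - \frac{5}{48}$ ($N = \frac{2 + 3}{8 - 56} = \frac{5}{-48} = 5 \left(- \frac{1}{48}\right) = - \frac{5}{48} \approx -0.10417$)
$N k = \left(- \frac{5}{48}\right) 3 = - \frac{5}{16}$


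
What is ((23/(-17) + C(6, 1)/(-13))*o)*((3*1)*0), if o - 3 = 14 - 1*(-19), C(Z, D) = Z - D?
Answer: 0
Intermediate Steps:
o = 36 (o = 3 + (14 - 1*(-19)) = 3 + (14 + 19) = 3 + 33 = 36)
((23/(-17) + C(6, 1)/(-13))*o)*((3*1)*0) = ((23/(-17) + (6 - 1*1)/(-13))*36)*((3*1)*0) = ((23*(-1/17) + (6 - 1)*(-1/13))*36)*(3*0) = ((-23/17 + 5*(-1/13))*36)*0 = ((-23/17 - 5/13)*36)*0 = -384/221*36*0 = -13824/221*0 = 0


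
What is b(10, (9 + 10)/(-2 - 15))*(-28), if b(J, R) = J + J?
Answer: -560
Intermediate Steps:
b(J, R) = 2*J
b(10, (9 + 10)/(-2 - 15))*(-28) = (2*10)*(-28) = 20*(-28) = -560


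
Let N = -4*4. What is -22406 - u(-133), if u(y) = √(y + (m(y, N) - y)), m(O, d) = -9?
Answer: -22406 - 3*I ≈ -22406.0 - 3.0*I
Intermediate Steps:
N = -16
u(y) = 3*I (u(y) = √(y + (-9 - y)) = √(-9) = 3*I)
-22406 - u(-133) = -22406 - 3*I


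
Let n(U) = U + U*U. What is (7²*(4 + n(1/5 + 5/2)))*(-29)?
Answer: -1987979/100 ≈ -19880.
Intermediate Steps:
n(U) = U + U²
(7²*(4 + n(1/5 + 5/2)))*(-29) = (7²*(4 + (1/5 + 5/2)*(1 + (1/5 + 5/2))))*(-29) = (49*(4 + (1*(⅕) + 5*(½))*(1 + (1*(⅕) + 5*(½)))))*(-29) = (49*(4 + (⅕ + 5/2)*(1 + (⅕ + 5/2))))*(-29) = (49*(4 + 27*(1 + 27/10)/10))*(-29) = (49*(4 + (27/10)*(37/10)))*(-29) = (49*(4 + 999/100))*(-29) = (49*(1399/100))*(-29) = (68551/100)*(-29) = -1987979/100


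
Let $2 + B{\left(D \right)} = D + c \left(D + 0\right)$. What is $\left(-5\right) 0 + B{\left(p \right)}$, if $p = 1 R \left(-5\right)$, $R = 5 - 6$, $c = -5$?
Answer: $-22$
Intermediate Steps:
$R = -1$ ($R = 5 - 6 = -1$)
$p = 5$ ($p = 1 \left(-1\right) \left(-5\right) = \left(-1\right) \left(-5\right) = 5$)
$B{\left(D \right)} = -2 - 4 D$ ($B{\left(D \right)} = -2 + \left(D - 5 \left(D + 0\right)\right) = -2 + \left(D - 5 D\right) = -2 - 4 D$)
$\left(-5\right) 0 + B{\left(p \right)} = \left(-5\right) 0 - 22 = 0 - 22 = -22$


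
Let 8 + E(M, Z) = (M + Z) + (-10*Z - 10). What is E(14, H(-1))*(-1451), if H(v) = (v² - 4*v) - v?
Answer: 84158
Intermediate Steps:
H(v) = v² - 5*v
E(M, Z) = -18 + M - 9*Z (E(M, Z) = -8 + ((M + Z) + (-10*Z - 10)) = -8 + ((M + Z) + (-10 - 10*Z)) = -8 + (-10 + M - 9*Z) = -18 + M - 9*Z)
E(14, H(-1))*(-1451) = (-18 + 14 - (-9)*(-5 - 1))*(-1451) = (-18 + 14 - (-9)*(-6))*(-1451) = (-18 + 14 - 9*6)*(-1451) = (-18 + 14 - 54)*(-1451) = -58*(-1451) = 84158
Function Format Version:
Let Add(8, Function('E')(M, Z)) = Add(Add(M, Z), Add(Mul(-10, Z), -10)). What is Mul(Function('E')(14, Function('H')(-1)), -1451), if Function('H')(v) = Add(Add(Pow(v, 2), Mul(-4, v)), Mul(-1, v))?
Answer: 84158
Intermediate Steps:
Function('H')(v) = Add(Pow(v, 2), Mul(-5, v))
Function('E')(M, Z) = Add(-18, M, Mul(-9, Z)) (Function('E')(M, Z) = Add(-8, Add(Add(M, Z), Add(Mul(-10, Z), -10))) = Add(-8, Add(Add(M, Z), Add(-10, Mul(-10, Z)))) = Add(-8, Add(-10, M, Mul(-9, Z))) = Add(-18, M, Mul(-9, Z)))
Mul(Function('E')(14, Function('H')(-1)), -1451) = Mul(Add(-18, 14, Mul(-9, Mul(-1, Add(-5, -1)))), -1451) = Mul(Add(-18, 14, Mul(-9, Mul(-1, -6))), -1451) = Mul(Add(-18, 14, Mul(-9, 6)), -1451) = Mul(Add(-18, 14, -54), -1451) = Mul(-58, -1451) = 84158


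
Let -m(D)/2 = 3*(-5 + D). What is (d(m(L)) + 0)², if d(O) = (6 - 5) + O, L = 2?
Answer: 361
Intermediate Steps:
m(D) = 30 - 6*D (m(D) = -6*(-5 + D) = -2*(-15 + 3*D) = 30 - 6*D)
d(O) = 1 + O
(d(m(L)) + 0)² = ((1 + (30 - 6*2)) + 0)² = ((1 + (30 - 12)) + 0)² = ((1 + 18) + 0)² = (19 + 0)² = 19² = 361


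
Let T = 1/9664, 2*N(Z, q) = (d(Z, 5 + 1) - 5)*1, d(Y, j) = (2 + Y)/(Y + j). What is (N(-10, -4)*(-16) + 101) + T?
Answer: 1208001/9664 ≈ 125.00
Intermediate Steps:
d(Y, j) = (2 + Y)/(Y + j)
N(Z, q) = -5/2 + (2 + Z)/(2*(6 + Z)) (N(Z, q) = (((2 + Z)/(Z + (5 + 1)) - 5)*1)/2 = (((2 + Z)/(Z + 6) - 5)*1)/2 = (((2 + Z)/(6 + Z) - 5)*1)/2 = ((-5 + (2 + Z)/(6 + Z))*1)/2 = (-5 + (2 + Z)/(6 + Z))/2 = -5/2 + (2 + Z)/(2*(6 + Z)))
T = 1/9664 ≈ 0.00010348
(N(-10, -4)*(-16) + 101) + T = ((2*(-7 - 1*(-10))/(6 - 10))*(-16) + 101) + 1/9664 = ((2*(-7 + 10)/(-4))*(-16) + 101) + 1/9664 = ((2*(-¼)*3)*(-16) + 101) + 1/9664 = (-3/2*(-16) + 101) + 1/9664 = (24 + 101) + 1/9664 = 125 + 1/9664 = 1208001/9664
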